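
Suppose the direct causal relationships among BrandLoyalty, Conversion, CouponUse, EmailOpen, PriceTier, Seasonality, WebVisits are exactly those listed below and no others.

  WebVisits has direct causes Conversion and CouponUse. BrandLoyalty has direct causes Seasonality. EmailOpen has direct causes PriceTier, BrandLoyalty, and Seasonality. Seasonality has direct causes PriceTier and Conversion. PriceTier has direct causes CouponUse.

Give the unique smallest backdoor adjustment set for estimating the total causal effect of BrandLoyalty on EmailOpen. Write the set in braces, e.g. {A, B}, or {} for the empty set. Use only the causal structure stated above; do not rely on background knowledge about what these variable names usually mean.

Variables eligible for adjustment (non-descendants of BrandLoyalty, excluding BrandLoyalty and EmailOpen): {Conversion, CouponUse, PriceTier, Seasonality, WebVisits}.
Backdoor paths from BrandLoyalty to EmailOpen:
  P1: BrandLoyalty <- Seasonality <- Conversion -> WebVisits <- CouponUse -> PriceTier -> EmailOpen
  P2: BrandLoyalty <- Seasonality <- PriceTier -> EmailOpen
  P3: BrandLoyalty <- Seasonality -> EmailOpen
The empty set is not sufficient: P2 (BrandLoyalty <- Seasonality <- PriceTier -> EmailOpen) has no collider blocking it and no conditioned non-collider, so it is open.
Try {Seasonality}:
  P1: blocked at chain node Seasonality ∈ conditioning set.
  P2: blocked at chain node Seasonality ∈ conditioning set.
  P3: blocked at fork node Seasonality ∈ conditioning set.
{Seasonality} contains no descendant of BrandLoyalty and blocks every backdoor path.
No other singleton works — e.g. {CouponUse} leaves P2 open — so {Seasonality} is the unique smallest valid adjustment set.

{Seasonality}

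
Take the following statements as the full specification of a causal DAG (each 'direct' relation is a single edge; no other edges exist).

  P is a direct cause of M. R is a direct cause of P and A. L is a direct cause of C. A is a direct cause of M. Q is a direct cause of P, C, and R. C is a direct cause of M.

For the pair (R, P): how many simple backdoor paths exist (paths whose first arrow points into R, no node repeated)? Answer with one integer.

A backdoor path from R to P is any simple undirected path whose first edge points into R (i.e. leaves R via a parent).
Parents of R: {Q}.
Enumerating:
  P1: R <- Q -> C -> M <- P
  P2: R <- Q -> P
That exhausts the simple backdoor paths. Count: 2.

2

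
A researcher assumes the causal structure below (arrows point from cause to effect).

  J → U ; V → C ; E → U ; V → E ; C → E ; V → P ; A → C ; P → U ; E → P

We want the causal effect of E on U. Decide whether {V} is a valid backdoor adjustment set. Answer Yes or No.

Yes

Backdoor paths from E to U (paths whose first edge points into E):
  P1: E <- V -> P -> U
  P2: E <- C <- V -> P -> U
Condition 1 (no descendant of E in the set): holds — descendants of E are {P, U}; none are in {V}.
Condition 2 (every backdoor path blocked by {V}):
  P1: blocked at fork node V ∈ conditioning set.
  P2: blocked at fork node V ∈ conditioning set.
{V} satisfies the backdoor criterion.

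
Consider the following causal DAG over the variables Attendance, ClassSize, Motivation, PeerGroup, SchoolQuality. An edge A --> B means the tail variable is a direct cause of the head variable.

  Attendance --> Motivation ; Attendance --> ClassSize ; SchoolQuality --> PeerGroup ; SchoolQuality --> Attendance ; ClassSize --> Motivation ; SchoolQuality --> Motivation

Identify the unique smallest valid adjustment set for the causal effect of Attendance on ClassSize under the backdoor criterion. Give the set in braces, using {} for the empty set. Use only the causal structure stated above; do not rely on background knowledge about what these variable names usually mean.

{}

Variables eligible for adjustment (non-descendants of Attendance, excluding Attendance and ClassSize): {PeerGroup, SchoolQuality}.
Backdoor paths from Attendance to ClassSize:
  P1: Attendance <- SchoolQuality -> Motivation <- ClassSize
Each backdoor path contains an unconditioned collider, so every path is already blocked with the empty conditioning set:
  P1: blocked at collider Motivation (neither it nor any descendant is in the conditioning set).
The empty set is therefore the unique smallest valid set.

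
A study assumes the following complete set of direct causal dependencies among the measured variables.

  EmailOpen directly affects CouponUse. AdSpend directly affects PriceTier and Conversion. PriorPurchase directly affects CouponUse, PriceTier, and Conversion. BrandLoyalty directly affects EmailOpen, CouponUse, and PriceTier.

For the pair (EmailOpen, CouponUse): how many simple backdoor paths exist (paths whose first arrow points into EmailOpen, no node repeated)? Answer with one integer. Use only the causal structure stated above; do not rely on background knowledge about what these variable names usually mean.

3

A backdoor path from EmailOpen to CouponUse is any simple undirected path whose first edge points into EmailOpen (i.e. leaves EmailOpen via a parent).
Parents of EmailOpen: {BrandLoyalty}.
Enumerating:
  P1: EmailOpen <- BrandLoyalty -> CouponUse
  P2: EmailOpen <- BrandLoyalty -> PriceTier <- PriorPurchase -> CouponUse
  P3: EmailOpen <- BrandLoyalty -> PriceTier <- AdSpend -> Conversion <- PriorPurchase -> CouponUse
That exhausts the simple backdoor paths. Count: 3.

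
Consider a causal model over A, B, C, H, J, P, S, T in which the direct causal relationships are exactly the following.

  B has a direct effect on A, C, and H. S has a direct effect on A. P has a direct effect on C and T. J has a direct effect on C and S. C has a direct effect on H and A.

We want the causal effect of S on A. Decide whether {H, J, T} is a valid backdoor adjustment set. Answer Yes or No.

Yes

Backdoor paths from S to A (paths whose first edge points into S):
  P1: S <- J -> C <- B -> A
  P2: S <- J -> C -> H <- B -> A
  P3: S <- J -> C -> A
Condition 1 (no descendant of S in the set): holds — descendants of S are {A}; none are in {H, J, T}.
Condition 2 (every backdoor path blocked by {H, J, T}):
  P1: blocked at fork node J ∈ conditioning set.
  P2: blocked at fork node J ∈ conditioning set.
  P3: blocked at fork node J ∈ conditioning set.
{H, J, T} satisfies the backdoor criterion.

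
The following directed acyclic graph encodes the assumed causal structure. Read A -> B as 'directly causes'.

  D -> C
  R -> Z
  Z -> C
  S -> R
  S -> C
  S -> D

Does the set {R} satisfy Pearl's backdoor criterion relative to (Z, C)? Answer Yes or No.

Yes

Backdoor paths from Z to C (paths whose first edge points into Z):
  P1: Z <- R <- S -> D -> C
  P2: Z <- R <- S -> C
Condition 1 (no descendant of Z in the set): holds — descendants of Z are {C}; none are in {R}.
Condition 2 (every backdoor path blocked by {R}):
  P1: blocked at chain node R ∈ conditioning set.
  P2: blocked at chain node R ∈ conditioning set.
{R} satisfies the backdoor criterion.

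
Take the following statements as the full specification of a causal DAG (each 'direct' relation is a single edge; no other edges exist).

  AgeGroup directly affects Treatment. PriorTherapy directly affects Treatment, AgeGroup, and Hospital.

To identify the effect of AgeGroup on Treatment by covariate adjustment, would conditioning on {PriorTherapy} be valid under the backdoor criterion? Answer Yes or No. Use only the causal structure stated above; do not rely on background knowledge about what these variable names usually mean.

Backdoor paths from AgeGroup to Treatment (paths whose first edge points into AgeGroup):
  P1: AgeGroup <- PriorTherapy -> Treatment
Condition 1 (no descendant of AgeGroup in the set): holds — descendants of AgeGroup are {Treatment}; none are in {PriorTherapy}.
Condition 2 (every backdoor path blocked by {PriorTherapy}):
  P1: blocked at fork node PriorTherapy ∈ conditioning set.
{PriorTherapy} satisfies the backdoor criterion.

Yes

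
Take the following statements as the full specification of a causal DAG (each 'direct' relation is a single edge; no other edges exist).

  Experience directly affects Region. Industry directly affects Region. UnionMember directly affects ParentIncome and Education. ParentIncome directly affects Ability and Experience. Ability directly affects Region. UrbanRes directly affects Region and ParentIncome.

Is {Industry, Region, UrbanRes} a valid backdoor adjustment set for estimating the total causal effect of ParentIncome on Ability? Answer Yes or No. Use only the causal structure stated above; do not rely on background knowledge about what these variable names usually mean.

No

Backdoor paths from ParentIncome to Ability (paths whose first edge points into ParentIncome):
  P1: ParentIncome <- UrbanRes -> Region <- Ability
Condition 1 (no descendant of ParentIncome in the set): FAILS — Region is a descendant of ParentIncome.
Condition 2 (every backdoor path blocked by {Industry, Region, UrbanRes}):
  P1: blocked at fork node UrbanRes ∈ conditioning set.
{Industry, Region, UrbanRes} does not satisfy the backdoor criterion.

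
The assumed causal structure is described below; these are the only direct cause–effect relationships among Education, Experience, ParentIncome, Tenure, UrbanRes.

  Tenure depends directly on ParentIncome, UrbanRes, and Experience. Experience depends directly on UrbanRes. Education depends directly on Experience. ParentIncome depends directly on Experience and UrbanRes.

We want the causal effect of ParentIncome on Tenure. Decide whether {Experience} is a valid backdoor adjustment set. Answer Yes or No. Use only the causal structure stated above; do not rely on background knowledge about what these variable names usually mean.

No

Backdoor paths from ParentIncome to Tenure (paths whose first edge points into ParentIncome):
  P1: ParentIncome <- UrbanRes -> Experience -> Tenure
  P2: ParentIncome <- UrbanRes -> Tenure
  P3: ParentIncome <- Experience <- UrbanRes -> Tenure
  P4: ParentIncome <- Experience -> Tenure
Condition 1 (no descendant of ParentIncome in the set): holds — descendants of ParentIncome are {Tenure}; none are in {Experience}.
Condition 2 (every backdoor path blocked by {Experience}):
  P1: blocked at chain node Experience ∈ conditioning set.
  P2: open — no interior node is in the conditioning set.
  P3: blocked at chain node Experience ∈ conditioning set.
  P4: blocked at fork node Experience ∈ conditioning set.
{Experience} does not satisfy the backdoor criterion.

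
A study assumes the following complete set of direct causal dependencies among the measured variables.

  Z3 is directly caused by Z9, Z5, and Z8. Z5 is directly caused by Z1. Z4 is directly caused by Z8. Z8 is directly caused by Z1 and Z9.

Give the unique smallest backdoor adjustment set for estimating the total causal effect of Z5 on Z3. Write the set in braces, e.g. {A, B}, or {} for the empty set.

Variables eligible for adjustment (non-descendants of Z5, excluding Z5 and Z3): {Z1, Z4, Z8, Z9}.
Backdoor paths from Z5 to Z3:
  P1: Z5 <- Z1 -> Z8 <- Z9 -> Z3
  P2: Z5 <- Z1 -> Z8 -> Z3
The empty set is not sufficient: P2 (Z5 <- Z1 -> Z8 -> Z3) has no collider blocking it and no conditioned non-collider, so it is open.
Try {Z1}:
  P1: blocked at fork node Z1 ∈ conditioning set.
  P2: blocked at fork node Z1 ∈ conditioning set.
{Z1} contains no descendant of Z5 and blocks every backdoor path.
No other singleton works — e.g. {Z9} leaves P2 open — so {Z1} is the unique smallest valid adjustment set.

{Z1}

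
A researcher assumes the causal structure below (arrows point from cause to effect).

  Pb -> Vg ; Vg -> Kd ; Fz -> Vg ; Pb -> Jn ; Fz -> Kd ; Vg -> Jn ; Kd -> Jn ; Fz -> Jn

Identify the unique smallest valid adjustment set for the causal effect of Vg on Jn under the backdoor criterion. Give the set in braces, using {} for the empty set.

Variables eligible for adjustment (non-descendants of Vg, excluding Vg and Jn): {Fz, Pb}.
Backdoor paths from Vg to Jn:
  P1: Vg <- Pb -> Jn
  P2: Vg <- Fz -> Kd -> Jn
  P3: Vg <- Fz -> Jn
The empty set is not sufficient: P1 (Vg <- Pb -> Jn) has no collider blocking it and no conditioned non-collider, so it is open.
Try {Fz, Pb}:
  P1: blocked at fork node Pb ∈ conditioning set.
  P2: blocked at fork node Fz ∈ conditioning set.
  P3: blocked at fork node Fz ∈ conditioning set.
{Fz, Pb} contains no descendant of Vg and blocks every backdoor path.
Every element of {Fz, Pb} is needed (dropping Fz leaves P2 open; dropping Pb leaves P1 open), so no proper subset is valid.
Among all size-2 subsets of the eligible variables, only {Fz, Pb} blocks every backdoor path, so it is the unique smallest valid adjustment set.

{Fz, Pb}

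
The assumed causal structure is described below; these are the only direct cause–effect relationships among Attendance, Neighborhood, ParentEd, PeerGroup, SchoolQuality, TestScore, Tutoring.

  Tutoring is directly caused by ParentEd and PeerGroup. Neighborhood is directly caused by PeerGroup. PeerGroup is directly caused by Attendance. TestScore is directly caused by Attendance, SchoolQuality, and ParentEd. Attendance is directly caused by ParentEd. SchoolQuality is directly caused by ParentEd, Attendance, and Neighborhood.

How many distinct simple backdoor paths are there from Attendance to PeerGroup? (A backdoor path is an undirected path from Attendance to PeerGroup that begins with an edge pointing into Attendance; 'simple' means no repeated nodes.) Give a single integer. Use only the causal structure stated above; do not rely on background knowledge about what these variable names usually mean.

A backdoor path from Attendance to PeerGroup is any simple undirected path whose first edge points into Attendance (i.e. leaves Attendance via a parent).
Parents of Attendance: {ParentEd}.
Enumerating:
  P1: Attendance <- ParentEd -> SchoolQuality <- Neighborhood <- PeerGroup
  P2: Attendance <- ParentEd -> Tutoring <- PeerGroup
  P3: Attendance <- ParentEd -> TestScore <- SchoolQuality <- Neighborhood <- PeerGroup
That exhausts the simple backdoor paths. Count: 3.

3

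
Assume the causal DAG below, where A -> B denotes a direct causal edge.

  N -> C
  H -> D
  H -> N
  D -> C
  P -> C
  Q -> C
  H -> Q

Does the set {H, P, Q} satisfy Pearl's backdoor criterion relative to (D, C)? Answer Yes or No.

Backdoor paths from D to C (paths whose first edge points into D):
  P1: D <- H -> Q -> C
  P2: D <- H -> N -> C
Condition 1 (no descendant of D in the set): holds — descendants of D are {C}; none are in {H, P, Q}.
Condition 2 (every backdoor path blocked by {H, P, Q}):
  P1: blocked at fork node H ∈ conditioning set.
  P2: blocked at fork node H ∈ conditioning set.
{H, P, Q} satisfies the backdoor criterion.

Yes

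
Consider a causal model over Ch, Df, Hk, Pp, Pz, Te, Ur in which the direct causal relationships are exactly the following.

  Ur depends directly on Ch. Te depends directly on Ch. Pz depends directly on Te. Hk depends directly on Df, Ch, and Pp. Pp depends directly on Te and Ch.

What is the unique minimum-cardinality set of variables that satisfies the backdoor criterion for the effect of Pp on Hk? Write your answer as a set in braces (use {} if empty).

Variables eligible for adjustment (non-descendants of Pp, excluding Pp and Hk): {Ch, Df, Pz, Te, Ur}.
Backdoor paths from Pp to Hk:
  P1: Pp <- Ch -> Hk
  P2: Pp <- Te <- Ch -> Hk
The empty set is not sufficient: P1 (Pp <- Ch -> Hk) has no collider blocking it and no conditioned non-collider, so it is open.
Try {Ch}:
  P1: blocked at fork node Ch ∈ conditioning set.
  P2: blocked at fork node Ch ∈ conditioning set.
{Ch} contains no descendant of Pp and blocks every backdoor path.
No other singleton works — e.g. {Ur} leaves P1 open — so {Ch} is the unique smallest valid adjustment set.

{Ch}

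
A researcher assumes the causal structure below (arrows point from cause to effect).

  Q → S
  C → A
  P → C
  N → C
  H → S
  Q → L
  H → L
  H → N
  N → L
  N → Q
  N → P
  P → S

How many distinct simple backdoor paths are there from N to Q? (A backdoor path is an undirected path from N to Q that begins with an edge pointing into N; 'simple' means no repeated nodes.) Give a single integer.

2

A backdoor path from N to Q is any simple undirected path whose first edge points into N (i.e. leaves N via a parent).
Parents of N: {H}.
Enumerating:
  P1: N <- H -> L <- Q
  P2: N <- H -> S <- Q
That exhausts the simple backdoor paths. Count: 2.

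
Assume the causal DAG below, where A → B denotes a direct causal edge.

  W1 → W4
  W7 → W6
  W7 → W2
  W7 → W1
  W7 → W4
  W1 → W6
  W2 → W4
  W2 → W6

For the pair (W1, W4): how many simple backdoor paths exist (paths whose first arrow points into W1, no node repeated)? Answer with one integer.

3

A backdoor path from W1 to W4 is any simple undirected path whose first edge points into W1 (i.e. leaves W1 via a parent).
Parents of W1: {W7}.
Enumerating:
  P1: W1 <- W7 -> W2 -> W4
  P2: W1 <- W7 -> W4
  P3: W1 <- W7 -> W6 <- W2 -> W4
That exhausts the simple backdoor paths. Count: 3.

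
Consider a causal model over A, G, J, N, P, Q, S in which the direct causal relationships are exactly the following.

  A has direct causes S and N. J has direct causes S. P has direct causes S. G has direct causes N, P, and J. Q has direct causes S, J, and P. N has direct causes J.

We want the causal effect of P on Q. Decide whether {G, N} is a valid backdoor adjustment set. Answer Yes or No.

No

Backdoor paths from P to Q (paths whose first edge points into P):
  P1: P <- S -> J -> Q
  P2: P <- S -> A <- N <- J -> Q
  P3: P <- S -> A <- N -> G <- J -> Q
  P4: P <- S -> Q
Condition 1 (no descendant of P in the set): FAILS — G is a descendant of P.
Condition 2 (every backdoor path blocked by {G, N}):
  P1: open — no interior node is in the conditioning set.
  P2: blocked at collider A (neither it nor any descendant is in the conditioning set).
  P3: blocked at collider A (neither it nor any descendant is in the conditioning set).
  P4: open — no interior node is in the conditioning set.
{G, N} does not satisfy the backdoor criterion.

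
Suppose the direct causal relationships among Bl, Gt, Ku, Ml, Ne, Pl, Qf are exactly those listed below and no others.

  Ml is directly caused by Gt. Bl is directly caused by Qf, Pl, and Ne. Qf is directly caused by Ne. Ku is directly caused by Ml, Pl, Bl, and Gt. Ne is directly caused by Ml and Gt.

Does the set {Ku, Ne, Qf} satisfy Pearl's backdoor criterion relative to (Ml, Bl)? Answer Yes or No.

Backdoor paths from Ml to Bl (paths whose first edge points into Ml):
  P1: Ml <- Gt -> Ne -> Qf -> Bl
  P2: Ml <- Gt -> Ne -> Bl
  P3: Ml <- Gt -> Ku <- Pl -> Bl
  P4: Ml <- Gt -> Ku <- Bl
Condition 1 (no descendant of Ml in the set): FAILS — Ku, Ne, and Qf are descendants of Ml.
Condition 2 (every backdoor path blocked by {Ku, Ne, Qf}):
  P1: blocked at chain node Ne ∈ conditioning set.
  P2: blocked at chain node Ne ∈ conditioning set.
  P3: open — collider(s) Ku are conditioned on (or have a conditioned descendant) and no non-collider on the path is in the set.
  P4: open — collider(s) Ku are conditioned on (or have a conditioned descendant) and no non-collider on the path is in the set.
{Ku, Ne, Qf} does not satisfy the backdoor criterion.

No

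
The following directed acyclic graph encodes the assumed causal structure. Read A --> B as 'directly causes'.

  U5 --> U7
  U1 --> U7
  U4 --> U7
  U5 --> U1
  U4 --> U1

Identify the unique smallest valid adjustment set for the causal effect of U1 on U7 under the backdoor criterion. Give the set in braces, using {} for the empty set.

{U4, U5}

Variables eligible for adjustment (non-descendants of U1, excluding U1 and U7): {U4, U5}.
Backdoor paths from U1 to U7:
  P1: U1 <- U5 -> U7
  P2: U1 <- U4 -> U7
The empty set is not sufficient: P1 (U1 <- U5 -> U7) has no collider blocking it and no conditioned non-collider, so it is open.
Try {U4, U5}:
  P1: blocked at fork node U5 ∈ conditioning set.
  P2: blocked at fork node U4 ∈ conditioning set.
{U4, U5} contains no descendant of U1 and blocks every backdoor path.
Every element of {U4, U5} is needed (dropping U4 leaves P2 open; dropping U5 leaves P1 open), so no proper subset is valid.
Among all size-2 subsets of the eligible variables, only {U4, U5} blocks every backdoor path, so it is the unique smallest valid adjustment set.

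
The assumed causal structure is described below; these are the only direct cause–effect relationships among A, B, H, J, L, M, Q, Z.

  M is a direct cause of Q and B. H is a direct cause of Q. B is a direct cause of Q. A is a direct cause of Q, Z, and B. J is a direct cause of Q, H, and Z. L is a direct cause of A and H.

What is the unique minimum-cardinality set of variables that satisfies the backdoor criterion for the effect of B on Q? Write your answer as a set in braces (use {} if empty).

Variables eligible for adjustment (non-descendants of B, excluding B and Q): {A, H, J, L, M, Z}.
Backdoor paths from B to Q:
  P1: B <- M -> Q
  P2: B <- A <- L -> H <- J -> Q
  P3: B <- A <- L -> H -> Q
  P4: B <- A -> Z <- J -> H -> Q
  P5: B <- A -> Z <- J -> Q
  P6: B <- A -> Q
The empty set is not sufficient: P1 (B <- M -> Q) has no collider blocking it and no conditioned non-collider, so it is open.
Try {A, M}:
  P1: blocked at fork node M ∈ conditioning set.
  P2: blocked at chain node A ∈ conditioning set.
  P3: blocked at chain node A ∈ conditioning set.
  P4: blocked at fork node A ∈ conditioning set.
  P5: blocked at fork node A ∈ conditioning set.
  P6: blocked at fork node A ∈ conditioning set.
{A, M} contains no descendant of B and blocks every backdoor path.
Every element of {A, M} is needed (dropping A leaves P3 open; dropping M leaves P1 open), so no proper subset is valid.
Among all size-2 subsets of the eligible variables, only {A, M} blocks every backdoor path, so it is the unique smallest valid adjustment set.

{A, M}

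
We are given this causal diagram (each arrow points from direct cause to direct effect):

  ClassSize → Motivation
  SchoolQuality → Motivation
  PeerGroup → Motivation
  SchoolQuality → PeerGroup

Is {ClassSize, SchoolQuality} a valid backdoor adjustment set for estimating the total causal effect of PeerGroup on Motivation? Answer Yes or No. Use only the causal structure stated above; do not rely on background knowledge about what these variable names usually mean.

Yes

Backdoor paths from PeerGroup to Motivation (paths whose first edge points into PeerGroup):
  P1: PeerGroup <- SchoolQuality -> Motivation
Condition 1 (no descendant of PeerGroup in the set): holds — descendants of PeerGroup are {Motivation}; none are in {ClassSize, SchoolQuality}.
Condition 2 (every backdoor path blocked by {ClassSize, SchoolQuality}):
  P1: blocked at fork node SchoolQuality ∈ conditioning set.
{ClassSize, SchoolQuality} satisfies the backdoor criterion.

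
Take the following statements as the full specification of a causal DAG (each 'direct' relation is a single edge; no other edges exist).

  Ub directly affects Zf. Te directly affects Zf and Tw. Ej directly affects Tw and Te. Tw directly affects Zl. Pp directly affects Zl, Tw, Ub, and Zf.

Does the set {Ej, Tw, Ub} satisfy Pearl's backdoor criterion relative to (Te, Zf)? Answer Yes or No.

No

Backdoor paths from Te to Zf (paths whose first edge points into Te):
  P1: Te <- Ej -> Tw <- Pp -> Ub -> Zf
  P2: Te <- Ej -> Tw <- Pp -> Zf
  P3: Te <- Ej -> Tw -> Zl <- Pp -> Ub -> Zf
  P4: Te <- Ej -> Tw -> Zl <- Pp -> Zf
Condition 1 (no descendant of Te in the set): FAILS — Tw is a descendant of Te.
Condition 2 (every backdoor path blocked by {Ej, Tw, Ub}):
  P1: blocked at fork node Ej ∈ conditioning set.
  P2: blocked at fork node Ej ∈ conditioning set.
  P3: blocked at fork node Ej ∈ conditioning set.
  P4: blocked at fork node Ej ∈ conditioning set.
{Ej, Tw, Ub} does not satisfy the backdoor criterion.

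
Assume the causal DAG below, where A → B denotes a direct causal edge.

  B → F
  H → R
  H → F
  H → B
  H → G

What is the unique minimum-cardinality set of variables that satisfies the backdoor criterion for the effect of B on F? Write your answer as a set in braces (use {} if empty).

{H}

Variables eligible for adjustment (non-descendants of B, excluding B and F): {G, H, R}.
Backdoor paths from B to F:
  P1: B <- H -> F
The empty set is not sufficient: P1 (B <- H -> F) has no collider blocking it and no conditioned non-collider, so it is open.
Try {H}:
  P1: blocked at fork node H ∈ conditioning set.
{H} contains no descendant of B and blocks every backdoor path.
No other singleton works — e.g. {G} leaves P1 open — so {H} is the unique smallest valid adjustment set.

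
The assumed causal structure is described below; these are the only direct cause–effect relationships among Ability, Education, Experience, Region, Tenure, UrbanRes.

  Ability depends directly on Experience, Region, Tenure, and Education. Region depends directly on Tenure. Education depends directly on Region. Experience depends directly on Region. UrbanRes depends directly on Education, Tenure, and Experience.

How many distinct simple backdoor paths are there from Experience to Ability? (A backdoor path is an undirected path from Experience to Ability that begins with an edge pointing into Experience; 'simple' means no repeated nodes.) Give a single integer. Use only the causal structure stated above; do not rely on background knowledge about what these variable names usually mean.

A backdoor path from Experience to Ability is any simple undirected path whose first edge points into Experience (i.e. leaves Experience via a parent).
Parents of Experience: {Region}.
Enumerating:
  P1: Experience <- Region <- Tenure -> UrbanRes <- Education -> Ability
  P2: Experience <- Region <- Tenure -> Ability
  P3: Experience <- Region -> Education -> UrbanRes <- Tenure -> Ability
  P4: Experience <- Region -> Education -> Ability
  P5: Experience <- Region -> Ability
That exhausts the simple backdoor paths. Count: 5.

5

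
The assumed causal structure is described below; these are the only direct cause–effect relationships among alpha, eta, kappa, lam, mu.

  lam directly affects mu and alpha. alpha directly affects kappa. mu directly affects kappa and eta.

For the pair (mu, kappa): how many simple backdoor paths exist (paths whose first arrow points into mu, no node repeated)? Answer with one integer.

A backdoor path from mu to kappa is any simple undirected path whose first edge points into mu (i.e. leaves mu via a parent).
Parents of mu: {lam}.
Enumerating:
  P1: mu <- lam -> alpha -> kappa
That exhausts the simple backdoor paths. Count: 1.

1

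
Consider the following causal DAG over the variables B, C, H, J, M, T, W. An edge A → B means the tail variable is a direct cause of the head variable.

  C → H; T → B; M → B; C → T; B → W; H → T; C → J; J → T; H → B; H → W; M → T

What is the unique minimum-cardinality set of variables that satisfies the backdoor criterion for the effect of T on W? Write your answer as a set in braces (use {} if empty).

Variables eligible for adjustment (non-descendants of T, excluding T and W): {C, H, J, M}.
Backdoor paths from T to W:
  P1: T <- C -> H -> B -> W
  P2: T <- C -> H -> W
  P3: T <- J <- C -> H -> B -> W
  P4: T <- J <- C -> H -> W
  P5: T <- M -> B <- H -> W
  P6: T <- M -> B -> W
  P7: T <- H -> B -> W
  P8: T <- H -> W
The empty set is not sufficient: P1 (T <- C -> H -> B -> W) has no collider blocking it and no conditioned non-collider, so it is open.
Try {H, M}:
  P1: blocked at chain node H ∈ conditioning set.
  P2: blocked at chain node H ∈ conditioning set.
  P3: blocked at chain node H ∈ conditioning set.
  P4: blocked at chain node H ∈ conditioning set.
  P5: blocked at fork node M ∈ conditioning set.
  P6: blocked at fork node M ∈ conditioning set.
  P7: blocked at fork node H ∈ conditioning set.
  P8: blocked at fork node H ∈ conditioning set.
{H, M} contains no descendant of T and blocks every backdoor path.
Every element of {H, M} is needed (dropping H leaves P1 open; dropping M leaves P6 open), so no proper subset is valid.
Among all size-2 subsets of the eligible variables, only {H, M} blocks every backdoor path, so it is the unique smallest valid adjustment set.

{H, M}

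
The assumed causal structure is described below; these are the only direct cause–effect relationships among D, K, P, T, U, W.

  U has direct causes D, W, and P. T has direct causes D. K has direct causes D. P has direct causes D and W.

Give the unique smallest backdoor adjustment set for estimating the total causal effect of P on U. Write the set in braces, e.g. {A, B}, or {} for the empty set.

{D, W}

Variables eligible for adjustment (non-descendants of P, excluding P and U): {D, K, T, W}.
Backdoor paths from P to U:
  P1: P <- D -> U
  P2: P <- W -> U
The empty set is not sufficient: P1 (P <- D -> U) has no collider blocking it and no conditioned non-collider, so it is open.
Try {D, W}:
  P1: blocked at fork node D ∈ conditioning set.
  P2: blocked at fork node W ∈ conditioning set.
{D, W} contains no descendant of P and blocks every backdoor path.
Every element of {D, W} is needed (dropping D leaves P1 open; dropping W leaves P2 open), so no proper subset is valid.
Among all size-2 subsets of the eligible variables, only {D, W} blocks every backdoor path, so it is the unique smallest valid adjustment set.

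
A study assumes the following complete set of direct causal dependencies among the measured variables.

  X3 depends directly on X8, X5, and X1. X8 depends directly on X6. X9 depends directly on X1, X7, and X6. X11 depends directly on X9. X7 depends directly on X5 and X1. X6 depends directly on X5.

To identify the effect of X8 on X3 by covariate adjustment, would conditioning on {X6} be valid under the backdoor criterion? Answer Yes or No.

Yes

Backdoor paths from X8 to X3 (paths whose first edge points into X8):
  P1: X8 <- X6 <- X5 -> X7 <- X1 -> X3
  P2: X8 <- X6 <- X5 -> X7 -> X9 <- X1 -> X3
  P3: X8 <- X6 <- X5 -> X3
  P4: X8 <- X6 -> X9 <- X1 -> X7 <- X5 -> X3
  P5: X8 <- X6 -> X9 <- X1 -> X3
  P6: X8 <- X6 -> X9 <- X7 <- X1 -> X3
  P7: X8 <- X6 -> X9 <- X7 <- X5 -> X3
Condition 1 (no descendant of X8 in the set): holds — descendants of X8 are {X3}; none are in {X6}.
Condition 2 (every backdoor path blocked by {X6}):
  P1: blocked at chain node X6 ∈ conditioning set.
  P2: blocked at chain node X6 ∈ conditioning set.
  P3: blocked at chain node X6 ∈ conditioning set.
  P4: blocked at fork node X6 ∈ conditioning set.
  P5: blocked at fork node X6 ∈ conditioning set.
  P6: blocked at fork node X6 ∈ conditioning set.
  P7: blocked at fork node X6 ∈ conditioning set.
{X6} satisfies the backdoor criterion.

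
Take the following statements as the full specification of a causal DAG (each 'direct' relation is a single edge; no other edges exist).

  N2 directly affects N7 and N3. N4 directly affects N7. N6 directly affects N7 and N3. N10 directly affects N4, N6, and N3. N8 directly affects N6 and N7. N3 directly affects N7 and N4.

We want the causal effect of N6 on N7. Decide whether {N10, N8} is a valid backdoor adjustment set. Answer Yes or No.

Yes

Backdoor paths from N6 to N7 (paths whose first edge points into N6):
  P1: N6 <- N8 -> N7
  P2: N6 <- N10 -> N3 <- N2 -> N7
  P3: N6 <- N10 -> N3 -> N4 -> N7
  P4: N6 <- N10 -> N3 -> N7
  P5: N6 <- N10 -> N4 <- N3 <- N2 -> N7
  P6: N6 <- N10 -> N4 <- N3 -> N7
  P7: N6 <- N10 -> N4 -> N7
Condition 1 (no descendant of N6 in the set): holds — descendants of N6 are {N3, N4, N7}; none are in {N10, N8}.
Condition 2 (every backdoor path blocked by {N10, N8}):
  P1: blocked at fork node N8 ∈ conditioning set.
  P2: blocked at fork node N10 ∈ conditioning set.
  P3: blocked at fork node N10 ∈ conditioning set.
  P4: blocked at fork node N10 ∈ conditioning set.
  P5: blocked at fork node N10 ∈ conditioning set.
  P6: blocked at fork node N10 ∈ conditioning set.
  P7: blocked at fork node N10 ∈ conditioning set.
{N10, N8} satisfies the backdoor criterion.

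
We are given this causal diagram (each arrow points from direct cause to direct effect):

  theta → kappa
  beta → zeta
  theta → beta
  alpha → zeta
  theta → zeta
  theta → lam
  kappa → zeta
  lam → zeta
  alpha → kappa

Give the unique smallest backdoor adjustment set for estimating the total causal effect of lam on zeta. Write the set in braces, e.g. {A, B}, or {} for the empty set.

Variables eligible for adjustment (non-descendants of lam, excluding lam and zeta): {alpha, beta, kappa, theta}.
Backdoor paths from lam to zeta:
  P1: lam <- theta -> kappa <- alpha -> zeta
  P2: lam <- theta -> kappa -> zeta
  P3: lam <- theta -> beta -> zeta
  P4: lam <- theta -> zeta
The empty set is not sufficient: P2 (lam <- theta -> kappa -> zeta) has no collider blocking it and no conditioned non-collider, so it is open.
Try {theta}:
  P1: blocked at fork node theta ∈ conditioning set.
  P2: blocked at fork node theta ∈ conditioning set.
  P3: blocked at fork node theta ∈ conditioning set.
  P4: blocked at fork node theta ∈ conditioning set.
{theta} contains no descendant of lam and blocks every backdoor path.
No other singleton works — e.g. {alpha} leaves P2 open — so {theta} is the unique smallest valid adjustment set.

{theta}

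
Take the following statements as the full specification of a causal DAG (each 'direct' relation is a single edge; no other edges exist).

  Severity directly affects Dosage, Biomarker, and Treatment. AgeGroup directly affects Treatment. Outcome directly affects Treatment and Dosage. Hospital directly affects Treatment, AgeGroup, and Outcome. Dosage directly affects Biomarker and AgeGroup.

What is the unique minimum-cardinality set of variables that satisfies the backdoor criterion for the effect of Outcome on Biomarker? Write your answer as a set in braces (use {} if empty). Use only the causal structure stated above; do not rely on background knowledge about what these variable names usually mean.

Variables eligible for adjustment (non-descendants of Outcome, excluding Outcome and Biomarker): {Hospital, Severity}.
Backdoor paths from Outcome to Biomarker:
  P1: Outcome <- Hospital -> AgeGroup <- Dosage <- Severity -> Biomarker
  P2: Outcome <- Hospital -> AgeGroup <- Dosage -> Biomarker
  P3: Outcome <- Hospital -> AgeGroup -> Treatment <- Severity -> Dosage -> Biomarker
  P4: Outcome <- Hospital -> AgeGroup -> Treatment <- Severity -> Biomarker
  P5: Outcome <- Hospital -> Treatment <- Severity -> Dosage -> Biomarker
  P6: Outcome <- Hospital -> Treatment <- Severity -> Biomarker
  P7: Outcome <- Hospital -> Treatment <- AgeGroup <- Dosage <- Severity -> Biomarker
  P8: Outcome <- Hospital -> Treatment <- AgeGroup <- Dosage -> Biomarker
Each backdoor path contains an unconditioned collider, so every path is already blocked with the empty conditioning set:
  P1: blocked at collider AgeGroup (neither it nor any descendant is in the conditioning set).
  P2: blocked at collider AgeGroup (neither it nor any descendant is in the conditioning set).
  P3: blocked at collider Treatment (neither it nor any descendant is in the conditioning set).
  P4: blocked at collider Treatment (neither it nor any descendant is in the conditioning set).
  P5: blocked at collider Treatment (neither it nor any descendant is in the conditioning set).
  P6: blocked at collider Treatment (neither it nor any descendant is in the conditioning set).
  P7: blocked at collider Treatment (neither it nor any descendant is in the conditioning set).
  P8: blocked at collider Treatment (neither it nor any descendant is in the conditioning set).
The empty set is therefore the unique smallest valid set.

{}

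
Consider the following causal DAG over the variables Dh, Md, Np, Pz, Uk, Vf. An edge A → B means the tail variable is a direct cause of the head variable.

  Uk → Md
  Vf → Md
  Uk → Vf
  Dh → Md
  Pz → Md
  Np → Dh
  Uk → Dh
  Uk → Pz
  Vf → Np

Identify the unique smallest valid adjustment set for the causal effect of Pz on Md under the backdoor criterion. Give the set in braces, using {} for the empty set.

{Uk}

Variables eligible for adjustment (non-descendants of Pz, excluding Pz and Md): {Dh, Np, Uk, Vf}.
Backdoor paths from Pz to Md:
  P1: Pz <- Uk -> Vf -> Np -> Dh -> Md
  P2: Pz <- Uk -> Vf -> Md
  P3: Pz <- Uk -> Dh <- Np <- Vf -> Md
  P4: Pz <- Uk -> Dh -> Md
  P5: Pz <- Uk -> Md
The empty set is not sufficient: P1 (Pz <- Uk -> Vf -> Np -> Dh -> Md) has no collider blocking it and no conditioned non-collider, so it is open.
Try {Uk}:
  P1: blocked at fork node Uk ∈ conditioning set.
  P2: blocked at fork node Uk ∈ conditioning set.
  P3: blocked at fork node Uk ∈ conditioning set.
  P4: blocked at fork node Uk ∈ conditioning set.
  P5: blocked at fork node Uk ∈ conditioning set.
{Uk} contains no descendant of Pz and blocks every backdoor path.
No other singleton works — e.g. {Vf} leaves P4 open — so {Uk} is the unique smallest valid adjustment set.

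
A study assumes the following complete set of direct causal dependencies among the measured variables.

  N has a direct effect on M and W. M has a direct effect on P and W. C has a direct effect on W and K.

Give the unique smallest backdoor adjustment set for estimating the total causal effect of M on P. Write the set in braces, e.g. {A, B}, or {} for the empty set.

Variables eligible for adjustment (non-descendants of M, excluding M and P): {C, K, N}.
Backdoor paths from M to P:
  (none)
With no backdoor paths the empty set already satisfies the criterion, and it is trivially minimal.

{}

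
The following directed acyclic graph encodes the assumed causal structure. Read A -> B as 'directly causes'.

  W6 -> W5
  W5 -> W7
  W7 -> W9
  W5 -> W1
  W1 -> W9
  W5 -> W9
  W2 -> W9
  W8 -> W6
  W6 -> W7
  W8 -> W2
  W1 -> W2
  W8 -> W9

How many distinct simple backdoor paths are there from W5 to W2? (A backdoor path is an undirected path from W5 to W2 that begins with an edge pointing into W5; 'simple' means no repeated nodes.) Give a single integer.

6

A backdoor path from W5 to W2 is any simple undirected path whose first edge points into W5 (i.e. leaves W5 via a parent).
Parents of W5: {W6}.
Enumerating:
  P1: W5 <- W6 <- W8 -> W2
  P2: W5 <- W6 <- W8 -> W9 <- W1 -> W2
  P3: W5 <- W6 <- W8 -> W9 <- W2
  P4: W5 <- W6 -> W7 -> W9 <- W8 -> W2
  P5: W5 <- W6 -> W7 -> W9 <- W1 -> W2
  P6: W5 <- W6 -> W7 -> W9 <- W2
That exhausts the simple backdoor paths. Count: 6.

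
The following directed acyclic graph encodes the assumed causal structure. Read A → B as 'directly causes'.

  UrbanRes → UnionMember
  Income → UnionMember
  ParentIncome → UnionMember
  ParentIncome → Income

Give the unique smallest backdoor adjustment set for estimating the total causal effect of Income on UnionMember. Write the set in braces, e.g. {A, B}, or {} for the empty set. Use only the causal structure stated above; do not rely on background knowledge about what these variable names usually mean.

Variables eligible for adjustment (non-descendants of Income, excluding Income and UnionMember): {ParentIncome, UrbanRes}.
Backdoor paths from Income to UnionMember:
  P1: Income <- ParentIncome -> UnionMember
The empty set is not sufficient: P1 (Income <- ParentIncome -> UnionMember) has no collider blocking it and no conditioned non-collider, so it is open.
Try {ParentIncome}:
  P1: blocked at fork node ParentIncome ∈ conditioning set.
{ParentIncome} contains no descendant of Income and blocks every backdoor path.
No other singleton works — e.g. {UrbanRes} leaves P1 open — so {ParentIncome} is the unique smallest valid adjustment set.

{ParentIncome}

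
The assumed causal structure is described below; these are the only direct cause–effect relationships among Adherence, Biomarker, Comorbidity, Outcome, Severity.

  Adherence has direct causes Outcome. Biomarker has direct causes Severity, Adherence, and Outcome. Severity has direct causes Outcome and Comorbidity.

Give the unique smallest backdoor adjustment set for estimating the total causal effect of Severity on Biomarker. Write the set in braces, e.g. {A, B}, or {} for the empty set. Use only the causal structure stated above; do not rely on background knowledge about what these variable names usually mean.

{Outcome}

Variables eligible for adjustment (non-descendants of Severity, excluding Severity and Biomarker): {Adherence, Comorbidity, Outcome}.
Backdoor paths from Severity to Biomarker:
  P1: Severity <- Outcome -> Adherence -> Biomarker
  P2: Severity <- Outcome -> Biomarker
The empty set is not sufficient: P1 (Severity <- Outcome -> Adherence -> Biomarker) has no collider blocking it and no conditioned non-collider, so it is open.
Try {Outcome}:
  P1: blocked at fork node Outcome ∈ conditioning set.
  P2: blocked at fork node Outcome ∈ conditioning set.
{Outcome} contains no descendant of Severity and blocks every backdoor path.
No other singleton works — e.g. {Adherence} leaves P2 open — so {Outcome} is the unique smallest valid adjustment set.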